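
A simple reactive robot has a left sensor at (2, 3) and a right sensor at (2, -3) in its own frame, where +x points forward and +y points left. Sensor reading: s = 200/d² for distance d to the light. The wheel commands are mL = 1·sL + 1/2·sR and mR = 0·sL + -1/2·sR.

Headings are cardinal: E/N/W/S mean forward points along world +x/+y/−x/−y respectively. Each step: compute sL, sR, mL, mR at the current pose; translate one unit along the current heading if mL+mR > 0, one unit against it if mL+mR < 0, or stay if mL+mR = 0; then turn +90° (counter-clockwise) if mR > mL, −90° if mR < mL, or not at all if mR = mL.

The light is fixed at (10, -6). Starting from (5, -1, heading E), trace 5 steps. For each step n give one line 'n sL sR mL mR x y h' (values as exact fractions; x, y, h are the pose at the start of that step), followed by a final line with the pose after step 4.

0 200/73 200/13 9900/949 -100/13 5 -1 E
1 20 100/29 630/29 -50/29 6 -1 S
2 200/37 40/17 4140/629 -20/17 6 -2 W
3 2 5 9/2 -5/2 5 -2 N
4 200/73 200/13 9900/949 -100/13 5 -1 E
final 6 -1 S

n=0: pose=(5,-1,E); sL=200/73, sR=200/13; mL=9900/949, mR=-100/13; mL+mR=200/73 → advance +1; mR−mL=-17200/949 → turn -1·90°
n=1: pose=(6,-1,S); sL=20, sR=100/29; mL=630/29, mR=-50/29; mL+mR=20 → advance +1; mR−mL=-680/29 → turn -1·90°
n=2: pose=(6,-2,W); sL=200/37, sR=40/17; mL=4140/629, mR=-20/17; mL+mR=200/37 → advance +1; mR−mL=-4880/629 → turn -1·90°
n=3: pose=(5,-2,N); sL=2, sR=5; mL=9/2, mR=-5/2; mL+mR=2 → advance +1; mR−mL=-7 → turn -1·90°
n=4: pose=(5,-1,E); sL=200/73, sR=200/13; mL=9900/949, mR=-100/13; mL+mR=200/73 → advance +1; mR−mL=-17200/949 → turn -1·90°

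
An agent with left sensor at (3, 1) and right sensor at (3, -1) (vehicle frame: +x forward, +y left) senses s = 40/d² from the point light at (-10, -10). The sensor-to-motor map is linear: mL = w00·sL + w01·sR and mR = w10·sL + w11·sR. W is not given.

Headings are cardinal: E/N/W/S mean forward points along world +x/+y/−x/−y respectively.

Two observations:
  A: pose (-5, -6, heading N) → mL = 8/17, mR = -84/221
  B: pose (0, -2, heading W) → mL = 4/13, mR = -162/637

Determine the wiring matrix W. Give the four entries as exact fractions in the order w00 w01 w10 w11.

0 1 -1 1/2

obs A: pose=(-5,-6,N) → sL=8/13, sR=8/17, mL=8/17, mR=-84/221
obs B: pose=(0,-2,W) → sL=20/49, sR=4/13, mL=4/13, mR=-162/637
sensor matrix S = [[8/13, 8/17], [20/49, 4/13]]; det S = -384/140777
solve [mL_A; mL_B] = S·[w00; w01] and [mR_A; mR_B] = S·[w10; w11]:
  w00 = 0, w01 = 1, w10 = -1, w11 = 1/2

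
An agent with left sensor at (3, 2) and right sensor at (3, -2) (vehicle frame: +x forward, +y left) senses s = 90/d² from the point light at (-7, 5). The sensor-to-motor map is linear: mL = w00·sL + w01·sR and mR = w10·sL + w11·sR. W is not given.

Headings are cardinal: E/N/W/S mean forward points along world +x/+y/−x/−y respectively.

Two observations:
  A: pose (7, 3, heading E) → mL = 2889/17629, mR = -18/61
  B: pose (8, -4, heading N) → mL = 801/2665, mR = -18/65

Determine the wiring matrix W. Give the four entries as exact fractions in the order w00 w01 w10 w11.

obs A: pose=(7,3,E) → sL=90/289, sR=18/61, mL=2889/17629, mR=-18/61
obs B: pose=(8,-4,N) → sL=18/41, sR=18/65, mL=801/2665, mR=-18/65
sensor matrix S = [[90/289, 18/61], [18/41, 18/65]]; det S = -406944/9396257
solve [mL_A; mL_B] = S·[w00; w01] and [mR_A; mR_B] = S·[w10; w11]:
  w00 = 1, w01 = -1/2, w10 = 0, w11 = -1

1 -1/2 0 -1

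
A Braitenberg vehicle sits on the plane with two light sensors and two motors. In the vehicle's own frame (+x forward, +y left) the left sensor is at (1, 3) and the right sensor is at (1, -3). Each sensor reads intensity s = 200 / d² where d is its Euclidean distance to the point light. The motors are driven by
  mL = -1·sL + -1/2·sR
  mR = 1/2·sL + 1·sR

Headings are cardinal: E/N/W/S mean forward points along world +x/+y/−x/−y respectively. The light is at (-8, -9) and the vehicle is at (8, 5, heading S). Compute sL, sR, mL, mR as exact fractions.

20/53 100/169 -6030/8957 6990/8957

left sensor world pos  = (11, 4); dL² = 530
right sensor world pos = (5, 4); dR² = 338
sL = 200/530 = 20/53
sR = 200/338 = 100/169
mL = -1·sL + -1/2·sR = -6030/8957
mR = 1/2·sL + 1·sR = 6990/8957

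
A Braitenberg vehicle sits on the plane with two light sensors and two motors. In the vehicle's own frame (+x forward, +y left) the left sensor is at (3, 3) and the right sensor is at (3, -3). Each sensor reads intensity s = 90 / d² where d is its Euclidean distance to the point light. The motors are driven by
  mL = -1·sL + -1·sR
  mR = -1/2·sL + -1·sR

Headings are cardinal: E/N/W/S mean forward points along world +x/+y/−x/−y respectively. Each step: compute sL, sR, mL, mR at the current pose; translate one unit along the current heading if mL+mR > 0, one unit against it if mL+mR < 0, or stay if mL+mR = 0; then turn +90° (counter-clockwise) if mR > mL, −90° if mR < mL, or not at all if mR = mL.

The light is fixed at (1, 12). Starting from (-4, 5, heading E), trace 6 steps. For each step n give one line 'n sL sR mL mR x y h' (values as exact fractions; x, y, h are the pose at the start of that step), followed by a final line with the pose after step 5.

0 9/2 45/52 -279/52 -81/26 -4 5 E
1 90/97 18/5 -2196/485 -1971/485 -5 5 N
2 45/101 45/53 -6930/5353 -11475/10706 -5 4 W
3 18/25 18/37 -1116/925 -783/925 -4 4 S
4 9/2 45/52 -279/52 -81/26 -4 5 E
5 90/97 18/5 -2196/485 -1971/485 -5 5 N
final -5 4 W

n=0: pose=(-4,5,E); sL=9/2, sR=45/52; mL=-279/52, mR=-81/26; mL+mR=-441/52 → advance -1; mR−mL=9/4 → turn +1·90°
n=1: pose=(-5,5,N); sL=90/97, sR=18/5; mL=-2196/485, mR=-1971/485; mL+mR=-4167/485 → advance -1; mR−mL=45/97 → turn +1·90°
n=2: pose=(-5,4,W); sL=45/101, sR=45/53; mL=-6930/5353, mR=-11475/10706; mL+mR=-25335/10706 → advance -1; mR−mL=45/202 → turn +1·90°
n=3: pose=(-4,4,S); sL=18/25, sR=18/37; mL=-1116/925, mR=-783/925; mL+mR=-1899/925 → advance -1; mR−mL=9/25 → turn +1·90°
n=4: pose=(-4,5,E); sL=9/2, sR=45/52; mL=-279/52, mR=-81/26; mL+mR=-441/52 → advance -1; mR−mL=9/4 → turn +1·90°
n=5: pose=(-5,5,N); sL=90/97, sR=18/5; mL=-2196/485, mR=-1971/485; mL+mR=-4167/485 → advance -1; mR−mL=45/97 → turn +1·90°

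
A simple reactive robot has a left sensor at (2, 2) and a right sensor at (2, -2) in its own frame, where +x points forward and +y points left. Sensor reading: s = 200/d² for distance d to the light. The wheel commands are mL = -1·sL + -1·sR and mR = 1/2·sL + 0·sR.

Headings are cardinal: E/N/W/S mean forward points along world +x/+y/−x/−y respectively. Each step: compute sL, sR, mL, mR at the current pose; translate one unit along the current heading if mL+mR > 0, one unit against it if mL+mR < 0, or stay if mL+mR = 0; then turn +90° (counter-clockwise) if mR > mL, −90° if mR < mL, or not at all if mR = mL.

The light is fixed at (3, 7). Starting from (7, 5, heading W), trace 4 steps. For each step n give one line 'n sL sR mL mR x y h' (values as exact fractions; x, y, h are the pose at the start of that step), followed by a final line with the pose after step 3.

0 10 50 -60 5 7 5 W
1 40/13 8 -144/13 20/13 8 5 S
2 4 100/29 -216/29 2 8 6 E
3 40 200/37 -1680/37 20 7 6 N
final 7 5 W

n=0: pose=(7,5,W); sL=10, sR=50; mL=-60, mR=5; mL+mR=-55 → advance -1; mR−mL=65 → turn +1·90°
n=1: pose=(8,5,S); sL=40/13, sR=8; mL=-144/13, mR=20/13; mL+mR=-124/13 → advance -1; mR−mL=164/13 → turn +1·90°
n=2: pose=(8,6,E); sL=4, sR=100/29; mL=-216/29, mR=2; mL+mR=-158/29 → advance -1; mR−mL=274/29 → turn +1·90°
n=3: pose=(7,6,N); sL=40, sR=200/37; mL=-1680/37, mR=20; mL+mR=-940/37 → advance -1; mR−mL=2420/37 → turn +1·90°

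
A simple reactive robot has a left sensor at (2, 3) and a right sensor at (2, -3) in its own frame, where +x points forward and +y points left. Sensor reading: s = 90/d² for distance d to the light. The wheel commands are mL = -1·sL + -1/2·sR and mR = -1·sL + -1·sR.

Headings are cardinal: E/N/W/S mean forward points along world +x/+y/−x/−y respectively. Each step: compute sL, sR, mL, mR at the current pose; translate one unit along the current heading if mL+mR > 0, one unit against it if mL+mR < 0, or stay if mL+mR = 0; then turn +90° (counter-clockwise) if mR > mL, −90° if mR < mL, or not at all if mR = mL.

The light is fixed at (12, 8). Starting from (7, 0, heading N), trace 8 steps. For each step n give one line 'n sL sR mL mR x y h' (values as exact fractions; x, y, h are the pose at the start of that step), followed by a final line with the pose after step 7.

0 9/10 9/4 -81/40 -63/20 7 0 N
1 2 10/17 -39/17 -44/17 7 -1 E
2 9/13 45/101 -2403/2626 -1494/1313 6 -1 S
3 18/37 90/89 -3267/3293 -4932/3293 6 0 W
4 9/10 9/4 -81/40 -63/20 7 0 N
5 2 10/17 -39/17 -44/17 7 -1 E
6 9/13 45/101 -2403/2626 -1494/1313 6 -1 S
7 18/37 90/89 -3267/3293 -4932/3293 6 0 W
final 7 0 N

n=0: pose=(7,0,N); sL=9/10, sR=9/4; mL=-81/40, mR=-63/20; mL+mR=-207/40 → advance -1; mR−mL=-9/8 → turn -1·90°
n=1: pose=(7,-1,E); sL=2, sR=10/17; mL=-39/17, mR=-44/17; mL+mR=-83/17 → advance -1; mR−mL=-5/17 → turn -1·90°
n=2: pose=(6,-1,S); sL=9/13, sR=45/101; mL=-2403/2626, mR=-1494/1313; mL+mR=-5391/2626 → advance -1; mR−mL=-45/202 → turn -1·90°
n=3: pose=(6,0,W); sL=18/37, sR=90/89; mL=-3267/3293, mR=-4932/3293; mL+mR=-8199/3293 → advance -1; mR−mL=-45/89 → turn -1·90°
n=4: pose=(7,0,N); sL=9/10, sR=9/4; mL=-81/40, mR=-63/20; mL+mR=-207/40 → advance -1; mR−mL=-9/8 → turn -1·90°
n=5: pose=(7,-1,E); sL=2, sR=10/17; mL=-39/17, mR=-44/17; mL+mR=-83/17 → advance -1; mR−mL=-5/17 → turn -1·90°
n=6: pose=(6,-1,S); sL=9/13, sR=45/101; mL=-2403/2626, mR=-1494/1313; mL+mR=-5391/2626 → advance -1; mR−mL=-45/202 → turn -1·90°
n=7: pose=(6,0,W); sL=18/37, sR=90/89; mL=-3267/3293, mR=-4932/3293; mL+mR=-8199/3293 → advance -1; mR−mL=-45/89 → turn -1·90°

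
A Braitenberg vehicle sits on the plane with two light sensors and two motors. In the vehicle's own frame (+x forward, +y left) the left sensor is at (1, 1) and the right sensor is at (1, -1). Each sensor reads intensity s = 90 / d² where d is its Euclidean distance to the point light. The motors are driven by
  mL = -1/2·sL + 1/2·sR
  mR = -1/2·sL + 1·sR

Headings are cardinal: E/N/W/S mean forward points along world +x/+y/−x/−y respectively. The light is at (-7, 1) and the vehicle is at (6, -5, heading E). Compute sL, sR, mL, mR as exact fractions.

90/221 18/49 -216/10829 1773/10829

left sensor world pos  = (7, -4); dL² = 221
right sensor world pos = (7, -6); dR² = 245
sL = 90/221 = 90/221
sR = 90/245 = 18/49
mL = -1/2·sL + 1/2·sR = -216/10829
mR = -1/2·sL + 1·sR = 1773/10829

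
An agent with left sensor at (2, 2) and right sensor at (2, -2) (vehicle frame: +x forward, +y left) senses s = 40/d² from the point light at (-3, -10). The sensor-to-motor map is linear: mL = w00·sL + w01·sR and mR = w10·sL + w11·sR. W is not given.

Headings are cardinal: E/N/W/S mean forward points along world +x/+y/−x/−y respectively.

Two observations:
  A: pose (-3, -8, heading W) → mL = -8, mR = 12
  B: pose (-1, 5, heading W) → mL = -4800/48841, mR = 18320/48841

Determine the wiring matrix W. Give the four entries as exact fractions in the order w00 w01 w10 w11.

obs A: pose=(-3,-8,W) → sL=10, sR=2, mL=-8, mR=12
obs B: pose=(-1,5,W) → sL=40/169, sR=40/289, mL=-4800/48841, mR=18320/48841
sensor matrix S = [[10, 2], [40/169, 40/289]]; det S = 44480/48841
solve [mL_A; mL_B] = S·[w00; w01] and [mR_A; mR_B] = S·[w10; w11]:
  w00 = -1, w01 = 1, w10 = 1, w11 = 1

-1 1 1 1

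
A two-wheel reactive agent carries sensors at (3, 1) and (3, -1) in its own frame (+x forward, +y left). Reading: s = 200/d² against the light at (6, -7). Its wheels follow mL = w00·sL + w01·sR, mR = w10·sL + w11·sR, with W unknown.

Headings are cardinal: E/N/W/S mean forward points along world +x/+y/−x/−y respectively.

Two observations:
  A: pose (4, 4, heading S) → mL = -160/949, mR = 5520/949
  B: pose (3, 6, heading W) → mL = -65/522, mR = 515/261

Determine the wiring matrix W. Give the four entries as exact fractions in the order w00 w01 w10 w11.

-1/2 1/2 1 1

obs A: pose=(4,4,S) → sL=40/13, sR=200/73, mL=-160/949, mR=5520/949
obs B: pose=(3,6,W) → sL=10/9, sR=25/29, mL=-65/522, mR=515/261
sensor matrix S = [[40/13, 200/73], [10/9, 25/29]]; det S = -97000/247689
solve [mL_A; mL_B] = S·[w00; w01] and [mR_A; mR_B] = S·[w10; w11]:
  w00 = -1/2, w01 = 1/2, w10 = 1, w11 = 1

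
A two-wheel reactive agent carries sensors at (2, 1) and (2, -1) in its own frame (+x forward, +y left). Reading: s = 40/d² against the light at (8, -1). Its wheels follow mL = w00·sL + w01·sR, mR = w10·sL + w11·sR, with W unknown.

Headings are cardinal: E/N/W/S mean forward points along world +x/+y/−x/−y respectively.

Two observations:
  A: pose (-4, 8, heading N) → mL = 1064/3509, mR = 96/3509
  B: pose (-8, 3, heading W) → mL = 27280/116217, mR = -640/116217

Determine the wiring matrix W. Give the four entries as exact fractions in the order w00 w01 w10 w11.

obs A: pose=(-4,8,N) → sL=4/29, sR=20/121, mL=1064/3509, mR=96/3509
obs B: pose=(-8,3,W) → sL=40/333, sR=40/349, mL=27280/116217, mR=-640/116217
sensor matrix S = [[4/29, 20/121], [40/333, 40/349]]; det S = -1649920/407805453
solve [mL_A; mL_B] = S·[w00; w01] and [mR_A; mR_B] = S·[w10; w11]:
  w00 = 1, w01 = 1, w10 = -1, w11 = 1

1 1 -1 1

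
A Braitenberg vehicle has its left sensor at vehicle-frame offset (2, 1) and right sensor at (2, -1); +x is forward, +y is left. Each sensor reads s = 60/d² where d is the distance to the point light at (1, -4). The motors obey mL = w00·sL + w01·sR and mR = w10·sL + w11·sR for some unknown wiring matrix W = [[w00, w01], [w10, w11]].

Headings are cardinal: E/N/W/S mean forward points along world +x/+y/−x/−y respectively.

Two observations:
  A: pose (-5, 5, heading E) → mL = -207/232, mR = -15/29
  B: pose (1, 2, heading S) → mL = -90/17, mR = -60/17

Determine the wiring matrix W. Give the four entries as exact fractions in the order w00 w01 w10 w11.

-1 -1/2 -1 0

obs A: pose=(-5,5,E) → sL=15/29, sR=3/4, mL=-207/232, mR=-15/29
obs B: pose=(1,2,S) → sL=60/17, sR=60/17, mL=-90/17, mR=-60/17
sensor matrix S = [[15/29, 3/4], [60/17, 60/17]]; det S = -405/493
solve [mL_A; mL_B] = S·[w00; w01] and [mR_A; mR_B] = S·[w10; w11]:
  w00 = -1, w01 = -1/2, w10 = -1, w11 = 0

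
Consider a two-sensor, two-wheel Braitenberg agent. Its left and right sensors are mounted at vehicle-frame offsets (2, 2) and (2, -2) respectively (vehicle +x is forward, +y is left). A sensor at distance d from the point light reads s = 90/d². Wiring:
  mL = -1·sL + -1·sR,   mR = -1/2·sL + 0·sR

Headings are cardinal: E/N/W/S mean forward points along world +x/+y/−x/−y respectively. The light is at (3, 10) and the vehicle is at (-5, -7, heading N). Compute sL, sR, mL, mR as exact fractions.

left sensor world pos  = (-7, -5); dL² = 325
right sensor world pos = (-3, -5); dR² = 261
sL = 90/325 = 18/65
sR = 90/261 = 10/29
mL = -1·sL + -1·sR = -1172/1885
mR = -1/2·sL + 0·sR = -9/65

18/65 10/29 -1172/1885 -9/65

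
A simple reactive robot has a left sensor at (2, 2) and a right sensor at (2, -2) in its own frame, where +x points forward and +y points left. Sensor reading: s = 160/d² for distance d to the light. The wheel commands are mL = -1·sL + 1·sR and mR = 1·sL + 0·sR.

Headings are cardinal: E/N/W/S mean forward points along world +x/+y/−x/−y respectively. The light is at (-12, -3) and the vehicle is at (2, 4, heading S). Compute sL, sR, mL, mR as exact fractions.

left sensor world pos  = (4, 2); dL² = 281
right sensor world pos = (0, 2); dR² = 169
sL = 160/281 = 160/281
sR = 160/169 = 160/169
mL = -1·sL + 1·sR = 17920/47489
mR = 1·sL + 0·sR = 160/281

160/281 160/169 17920/47489 160/281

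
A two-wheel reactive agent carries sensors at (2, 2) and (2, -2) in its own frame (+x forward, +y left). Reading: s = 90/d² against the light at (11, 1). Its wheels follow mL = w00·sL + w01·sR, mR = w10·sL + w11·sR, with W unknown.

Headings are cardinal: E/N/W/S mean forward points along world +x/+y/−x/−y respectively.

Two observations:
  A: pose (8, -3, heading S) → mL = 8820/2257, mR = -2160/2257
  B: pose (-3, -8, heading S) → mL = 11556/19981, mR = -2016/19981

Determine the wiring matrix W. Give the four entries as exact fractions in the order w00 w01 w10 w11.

1 1 -1 1

obs A: pose=(8,-3,S) → sL=90/37, sR=90/61, mL=8820/2257, mR=-2160/2257
obs B: pose=(-3,-8,S) → sL=18/53, sR=90/377, mL=11556/19981, mR=-2016/19981
sensor matrix S = [[90/37, 90/61], [18/53, 90/377]]; det S = 3589920/45097117
solve [mL_A; mL_B] = S·[w00; w01] and [mR_A; mR_B] = S·[w10; w11]:
  w00 = 1, w01 = 1, w10 = -1, w11 = 1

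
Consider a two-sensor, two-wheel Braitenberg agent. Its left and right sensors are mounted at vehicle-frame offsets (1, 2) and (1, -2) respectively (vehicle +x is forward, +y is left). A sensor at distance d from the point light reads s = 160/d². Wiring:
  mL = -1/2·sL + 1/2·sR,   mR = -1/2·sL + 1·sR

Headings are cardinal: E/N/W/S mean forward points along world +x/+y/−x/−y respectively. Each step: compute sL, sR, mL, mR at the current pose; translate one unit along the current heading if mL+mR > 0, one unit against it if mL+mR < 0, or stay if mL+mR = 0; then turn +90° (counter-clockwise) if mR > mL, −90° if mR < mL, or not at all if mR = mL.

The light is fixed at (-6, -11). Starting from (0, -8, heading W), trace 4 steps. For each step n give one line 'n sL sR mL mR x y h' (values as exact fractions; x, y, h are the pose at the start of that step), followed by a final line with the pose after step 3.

0 80/13 16/5 -96/65 8/65 0 -8 W
1 32/17 160/29 896/493 2256/493 1 -8 S
2 2 5/2 1/4 3/2 1 -9 E
3 32/9 160/109 -1024/981 -304/981 2 -9 N
final 2 -10 W

n=0: pose=(0,-8,W); sL=80/13, sR=16/5; mL=-96/65, mR=8/65; mL+mR=-88/65 → advance -1; mR−mL=8/5 → turn +1·90°
n=1: pose=(1,-8,S); sL=32/17, sR=160/29; mL=896/493, mR=2256/493; mL+mR=3152/493 → advance +1; mR−mL=80/29 → turn +1·90°
n=2: pose=(1,-9,E); sL=2, sR=5/2; mL=1/4, mR=3/2; mL+mR=7/4 → advance +1; mR−mL=5/4 → turn +1·90°
n=3: pose=(2,-9,N); sL=32/9, sR=160/109; mL=-1024/981, mR=-304/981; mL+mR=-1328/981 → advance -1; mR−mL=80/109 → turn +1·90°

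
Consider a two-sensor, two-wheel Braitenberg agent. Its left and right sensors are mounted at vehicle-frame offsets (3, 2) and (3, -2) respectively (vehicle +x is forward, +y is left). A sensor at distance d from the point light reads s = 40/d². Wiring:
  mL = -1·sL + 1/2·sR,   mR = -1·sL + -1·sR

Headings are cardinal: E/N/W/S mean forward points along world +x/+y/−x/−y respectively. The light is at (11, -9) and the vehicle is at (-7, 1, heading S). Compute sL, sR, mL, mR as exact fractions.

8/61 40/449 -2372/27389 -6032/27389

left sensor world pos  = (-5, -2); dL² = 305
right sensor world pos = (-9, -2); dR² = 449
sL = 40/305 = 8/61
sR = 40/449 = 40/449
mL = -1·sL + 1/2·sR = -2372/27389
mR = -1·sL + -1·sR = -6032/27389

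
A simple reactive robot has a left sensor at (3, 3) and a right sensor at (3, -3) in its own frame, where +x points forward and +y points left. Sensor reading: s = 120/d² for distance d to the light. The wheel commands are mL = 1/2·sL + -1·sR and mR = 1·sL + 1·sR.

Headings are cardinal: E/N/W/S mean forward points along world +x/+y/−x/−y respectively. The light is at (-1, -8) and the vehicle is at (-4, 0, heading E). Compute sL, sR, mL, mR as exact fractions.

120/121 24/5 -2604/605 3504/605

left sensor world pos  = (-1, 3); dL² = 121
right sensor world pos = (-1, -3); dR² = 25
sL = 120/121 = 120/121
sR = 120/25 = 24/5
mL = 1/2·sL + -1·sR = -2604/605
mR = 1·sL + 1·sR = 3504/605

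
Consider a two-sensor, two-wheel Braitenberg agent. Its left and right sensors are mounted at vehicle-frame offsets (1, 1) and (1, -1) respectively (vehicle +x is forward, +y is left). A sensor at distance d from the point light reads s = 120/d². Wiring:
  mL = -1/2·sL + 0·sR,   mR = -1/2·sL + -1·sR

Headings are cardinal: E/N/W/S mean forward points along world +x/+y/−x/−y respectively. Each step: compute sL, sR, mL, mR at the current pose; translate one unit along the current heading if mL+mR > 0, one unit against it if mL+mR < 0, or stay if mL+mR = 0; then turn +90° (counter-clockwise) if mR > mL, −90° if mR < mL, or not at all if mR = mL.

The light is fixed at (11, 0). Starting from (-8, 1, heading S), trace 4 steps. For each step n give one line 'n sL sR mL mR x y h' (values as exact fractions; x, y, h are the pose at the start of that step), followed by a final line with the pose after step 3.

n=0: pose=(-8,1,S); sL=10/27, sR=3/10; mL=-5/27, mR=-131/270; mL+mR=-181/270 → advance -1; mR−mL=-3/10 → turn -1·90°
n=1: pose=(-8,2,W); sL=120/401, sR=120/409; mL=-60/401, mR=-72660/164009; mL+mR=-97200/164009 → advance -1; mR−mL=-120/409 → turn -1·90°
n=2: pose=(-7,2,N); sL=12/37, sR=60/149; mL=-6/37, mR=-3114/5513; mL+mR=-4008/5513 → advance -1; mR−mL=-60/149 → turn -1·90°
n=3: pose=(-7,1,E); sL=120/293, sR=120/289; mL=-60/293, mR=-52500/84677; mL+mR=-69840/84677 → advance -1; mR−mL=-120/289 → turn -1·90°

0 10/27 3/10 -5/27 -131/270 -8 1 S
1 120/401 120/409 -60/401 -72660/164009 -8 2 W
2 12/37 60/149 -6/37 -3114/5513 -7 2 N
3 120/293 120/289 -60/293 -52500/84677 -7 1 E
final -8 1 S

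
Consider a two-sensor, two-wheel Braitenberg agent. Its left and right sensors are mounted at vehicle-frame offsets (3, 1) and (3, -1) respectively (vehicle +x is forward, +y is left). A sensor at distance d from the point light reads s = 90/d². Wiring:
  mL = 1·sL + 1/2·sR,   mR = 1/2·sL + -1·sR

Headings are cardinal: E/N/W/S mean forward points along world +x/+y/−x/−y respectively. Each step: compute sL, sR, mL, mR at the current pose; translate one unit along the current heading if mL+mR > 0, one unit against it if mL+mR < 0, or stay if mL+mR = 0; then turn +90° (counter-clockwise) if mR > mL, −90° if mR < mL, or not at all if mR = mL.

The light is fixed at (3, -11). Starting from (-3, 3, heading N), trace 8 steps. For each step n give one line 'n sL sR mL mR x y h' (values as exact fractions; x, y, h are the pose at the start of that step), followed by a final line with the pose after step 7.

n=0: pose=(-3,3,N); sL=45/169, sR=45/157; mL=21735/53066, mR=-8145/53066; mL+mR=6795/26533 → advance +1; mR−mL=-14940/26533 → turn -1·90°
n=1: pose=(-3,4,E); sL=18/53, sR=18/41; mL=1215/2173, mR=-585/2173; mL+mR=630/2173 → advance +1; mR−mL=-1800/2173 → turn -1·90°
n=2: pose=(-2,4,S); sL=9/16, sR=1/2; mL=13/16, mR=-7/32; mL+mR=19/32 → advance +1; mR−mL=-33/32 → turn -1·90°
n=3: pose=(-2,3,W); sL=90/233, sR=90/289; mL=36495/67337, mR=-7965/67337; mL+mR=28530/67337 → advance +1; mR−mL=-44460/67337 → turn -1·90°
n=4: pose=(-3,3,N); sL=45/169, sR=45/157; mL=21735/53066, mR=-8145/53066; mL+mR=6795/26533 → advance +1; mR−mL=-14940/26533 → turn -1·90°
n=5: pose=(-3,4,E); sL=18/53, sR=18/41; mL=1215/2173, mR=-585/2173; mL+mR=630/2173 → advance +1; mR−mL=-1800/2173 → turn -1·90°
n=6: pose=(-2,4,S); sL=9/16, sR=1/2; mL=13/16, mR=-7/32; mL+mR=19/32 → advance +1; mR−mL=-33/32 → turn -1·90°
n=7: pose=(-2,3,W); sL=90/233, sR=90/289; mL=36495/67337, mR=-7965/67337; mL+mR=28530/67337 → advance +1; mR−mL=-44460/67337 → turn -1·90°

0 45/169 45/157 21735/53066 -8145/53066 -3 3 N
1 18/53 18/41 1215/2173 -585/2173 -3 4 E
2 9/16 1/2 13/16 -7/32 -2 4 S
3 90/233 90/289 36495/67337 -7965/67337 -2 3 W
4 45/169 45/157 21735/53066 -8145/53066 -3 3 N
5 18/53 18/41 1215/2173 -585/2173 -3 4 E
6 9/16 1/2 13/16 -7/32 -2 4 S
7 90/233 90/289 36495/67337 -7965/67337 -2 3 W
final -3 3 N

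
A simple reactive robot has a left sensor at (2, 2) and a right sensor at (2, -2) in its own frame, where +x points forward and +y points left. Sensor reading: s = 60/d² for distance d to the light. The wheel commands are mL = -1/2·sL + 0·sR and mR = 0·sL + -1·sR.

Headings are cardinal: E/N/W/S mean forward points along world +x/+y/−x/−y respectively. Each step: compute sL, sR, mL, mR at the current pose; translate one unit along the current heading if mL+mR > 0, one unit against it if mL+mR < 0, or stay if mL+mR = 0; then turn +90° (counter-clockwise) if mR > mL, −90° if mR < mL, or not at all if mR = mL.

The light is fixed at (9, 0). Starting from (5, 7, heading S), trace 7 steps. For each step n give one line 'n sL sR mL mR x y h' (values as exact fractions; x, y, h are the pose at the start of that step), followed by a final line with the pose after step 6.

n=0: pose=(5,7,S); sL=60/29, sR=60/61; mL=-30/29, mR=-60/61; mL+mR=-3570/1769 → advance -1; mR−mL=90/1769 → turn +1·90°
n=1: pose=(5,8,E); sL=15/26, sR=3/2; mL=-15/52, mR=-3/2; mL+mR=-93/52 → advance -1; mR−mL=-63/52 → turn -1·90°
n=2: pose=(4,8,S); sL=4/3, sR=12/17; mL=-2/3, mR=-12/17; mL+mR=-70/51 → advance -1; mR−mL=-2/51 → turn -1·90°
n=3: pose=(4,9,W); sL=30/49, sR=6/17; mL=-15/49, mR=-6/17; mL+mR=-549/833 → advance -1; mR−mL=-39/833 → turn -1·90°
n=4: pose=(5,9,N); sL=60/157, sR=12/25; mL=-30/157, mR=-12/25; mL+mR=-2634/3925 → advance -1; mR−mL=-1134/3925 → turn -1·90°
n=5: pose=(5,8,E); sL=15/26, sR=3/2; mL=-15/52, mR=-3/2; mL+mR=-93/52 → advance -1; mR−mL=-63/52 → turn -1·90°
n=6: pose=(4,8,S); sL=4/3, sR=12/17; mL=-2/3, mR=-12/17; mL+mR=-70/51 → advance -1; mR−mL=-2/51 → turn -1·90°

0 60/29 60/61 -30/29 -60/61 5 7 S
1 15/26 3/2 -15/52 -3/2 5 8 E
2 4/3 12/17 -2/3 -12/17 4 8 S
3 30/49 6/17 -15/49 -6/17 4 9 W
4 60/157 12/25 -30/157 -12/25 5 9 N
5 15/26 3/2 -15/52 -3/2 5 8 E
6 4/3 12/17 -2/3 -12/17 4 8 S
final 4 9 W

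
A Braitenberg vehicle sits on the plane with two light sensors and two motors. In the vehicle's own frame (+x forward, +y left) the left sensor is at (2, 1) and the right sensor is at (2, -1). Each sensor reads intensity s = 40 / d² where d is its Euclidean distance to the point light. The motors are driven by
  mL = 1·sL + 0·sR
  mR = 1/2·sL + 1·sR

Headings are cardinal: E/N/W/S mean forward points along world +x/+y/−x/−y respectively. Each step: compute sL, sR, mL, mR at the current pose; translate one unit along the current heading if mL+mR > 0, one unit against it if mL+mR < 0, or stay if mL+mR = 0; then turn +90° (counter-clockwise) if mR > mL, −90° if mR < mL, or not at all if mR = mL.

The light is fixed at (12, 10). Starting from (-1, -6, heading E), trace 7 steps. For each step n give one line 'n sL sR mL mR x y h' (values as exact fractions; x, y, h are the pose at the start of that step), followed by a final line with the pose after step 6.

n=0: pose=(-1,-6,E); sL=20/173, sR=4/41; mL=20/173, mR=1102/7093; mL+mR=1922/7093 → advance +1; mR−mL=282/7093 → turn +1·90°
n=1: pose=(0,-6,N); sL=8/73, sR=40/317; mL=8/73, mR=4188/23141; mL+mR=6724/23141 → advance +1; mR−mL=1652/23141 → turn +1·90°
n=2: pose=(0,-5,W); sL=10/113, sR=5/49; mL=10/113, mR=810/5537; mL+mR=1300/5537 → advance +1; mR−mL=320/5537 → turn +1·90°
n=3: pose=(-1,-5,S); sL=40/433, sR=8/97; mL=40/433, mR=5404/42001; mL+mR=9284/42001 → advance +1; mR−mL=1524/42001 → turn +1·90°
n=4: pose=(-1,-6,E); sL=20/173, sR=4/41; mL=20/173, mR=1102/7093; mL+mR=1922/7093 → advance +1; mR−mL=282/7093 → turn +1·90°
n=5: pose=(0,-6,N); sL=8/73, sR=40/317; mL=8/73, mR=4188/23141; mL+mR=6724/23141 → advance +1; mR−mL=1652/23141 → turn +1·90°
n=6: pose=(0,-5,W); sL=10/113, sR=5/49; mL=10/113, mR=810/5537; mL+mR=1300/5537 → advance +1; mR−mL=320/5537 → turn +1·90°

0 20/173 4/41 20/173 1102/7093 -1 -6 E
1 8/73 40/317 8/73 4188/23141 0 -6 N
2 10/113 5/49 10/113 810/5537 0 -5 W
3 40/433 8/97 40/433 5404/42001 -1 -5 S
4 20/173 4/41 20/173 1102/7093 -1 -6 E
5 8/73 40/317 8/73 4188/23141 0 -6 N
6 10/113 5/49 10/113 810/5537 0 -5 W
final -1 -5 S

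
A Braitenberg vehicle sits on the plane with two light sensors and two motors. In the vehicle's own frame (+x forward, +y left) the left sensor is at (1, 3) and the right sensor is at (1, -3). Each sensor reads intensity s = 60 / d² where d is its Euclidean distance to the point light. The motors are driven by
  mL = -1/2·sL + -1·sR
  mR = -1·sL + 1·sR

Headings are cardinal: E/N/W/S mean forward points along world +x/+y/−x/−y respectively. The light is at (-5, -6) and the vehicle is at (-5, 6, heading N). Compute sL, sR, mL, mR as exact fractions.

left sensor world pos  = (-8, 7); dL² = 178
right sensor world pos = (-2, 7); dR² = 178
sL = 60/178 = 30/89
sR = 60/178 = 30/89
mL = -1/2·sL + -1·sR = -45/89
mR = -1·sL + 1·sR = 0

30/89 30/89 -45/89 0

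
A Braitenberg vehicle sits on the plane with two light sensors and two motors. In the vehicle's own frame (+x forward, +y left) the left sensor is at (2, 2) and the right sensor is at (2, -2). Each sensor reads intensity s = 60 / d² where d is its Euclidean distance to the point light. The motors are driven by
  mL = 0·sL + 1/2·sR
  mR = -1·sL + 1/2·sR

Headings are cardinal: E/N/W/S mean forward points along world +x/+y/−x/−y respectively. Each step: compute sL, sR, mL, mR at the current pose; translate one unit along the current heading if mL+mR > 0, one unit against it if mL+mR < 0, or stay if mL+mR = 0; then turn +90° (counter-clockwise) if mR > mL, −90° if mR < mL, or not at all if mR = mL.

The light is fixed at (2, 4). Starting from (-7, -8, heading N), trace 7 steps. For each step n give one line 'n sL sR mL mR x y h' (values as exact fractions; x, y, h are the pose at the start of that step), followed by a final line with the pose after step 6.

0 60/221 60/149 30/149 -2310/32929 -7 -8 N
1 6/13 30/109 15/109 -459/1417 -7 -7 E
2 60/233 60/313 30/313 -11790/72929 -8 -7 S
3 5/24 15/52 15/104 -5/78 -8 -6 W
4 60/233 12/29 6/29 -342/6757 -9 -6 N
5 6/13 30/101 15/101 -411/1313 -9 -5 E
6 60/221 60/317 30/317 -12390/70057 -10 -5 S
final -10 -4 W

n=0: pose=(-7,-8,N); sL=60/221, sR=60/149; mL=30/149, mR=-2310/32929; mL+mR=4320/32929 → advance +1; mR−mL=-60/221 → turn -1·90°
n=1: pose=(-7,-7,E); sL=6/13, sR=30/109; mL=15/109, mR=-459/1417; mL+mR=-264/1417 → advance -1; mR−mL=-6/13 → turn -1·90°
n=2: pose=(-8,-7,S); sL=60/233, sR=60/313; mL=30/313, mR=-11790/72929; mL+mR=-4800/72929 → advance -1; mR−mL=-60/233 → turn -1·90°
n=3: pose=(-8,-6,W); sL=5/24, sR=15/52; mL=15/104, mR=-5/78; mL+mR=25/312 → advance +1; mR−mL=-5/24 → turn -1·90°
n=4: pose=(-9,-6,N); sL=60/233, sR=12/29; mL=6/29, mR=-342/6757; mL+mR=1056/6757 → advance +1; mR−mL=-60/233 → turn -1·90°
n=5: pose=(-9,-5,E); sL=6/13, sR=30/101; mL=15/101, mR=-411/1313; mL+mR=-216/1313 → advance -1; mR−mL=-6/13 → turn -1·90°
n=6: pose=(-10,-5,S); sL=60/221, sR=60/317; mL=30/317, mR=-12390/70057; mL+mR=-5760/70057 → advance -1; mR−mL=-60/221 → turn -1·90°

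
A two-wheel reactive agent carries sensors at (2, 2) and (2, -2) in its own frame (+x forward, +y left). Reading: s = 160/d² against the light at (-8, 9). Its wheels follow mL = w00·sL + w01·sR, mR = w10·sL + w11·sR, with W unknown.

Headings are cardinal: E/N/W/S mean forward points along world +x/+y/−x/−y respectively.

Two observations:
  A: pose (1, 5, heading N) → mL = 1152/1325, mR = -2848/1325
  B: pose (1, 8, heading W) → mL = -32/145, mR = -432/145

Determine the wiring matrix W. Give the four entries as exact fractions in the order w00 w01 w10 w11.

1/2 -1/2 -1/2 -1/2

obs A: pose=(1,5,N) → sL=160/53, sR=32/25, mL=1152/1325, mR=-2848/1325
obs B: pose=(1,8,W) → sL=80/29, sR=16/5, mL=-32/145, mR=-432/145
sensor matrix S = [[160/53, 32/25], [80/29, 16/5]]; det S = 47104/7685
solve [mL_A; mL_B] = S·[w00; w01] and [mR_A; mR_B] = S·[w10; w11]:
  w00 = 1/2, w01 = -1/2, w10 = -1/2, w11 = -1/2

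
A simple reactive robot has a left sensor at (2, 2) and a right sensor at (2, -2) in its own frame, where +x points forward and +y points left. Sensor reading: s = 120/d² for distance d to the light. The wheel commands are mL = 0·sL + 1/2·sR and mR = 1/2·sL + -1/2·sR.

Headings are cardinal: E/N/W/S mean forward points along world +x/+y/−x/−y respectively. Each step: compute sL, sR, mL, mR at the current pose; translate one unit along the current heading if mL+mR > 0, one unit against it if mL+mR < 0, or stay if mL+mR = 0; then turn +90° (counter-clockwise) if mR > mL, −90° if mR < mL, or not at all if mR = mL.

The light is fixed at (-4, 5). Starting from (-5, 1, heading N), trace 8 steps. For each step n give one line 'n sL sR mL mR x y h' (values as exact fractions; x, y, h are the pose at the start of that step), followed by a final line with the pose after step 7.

n=0: pose=(-5,1,N); sL=120/13, sR=24; mL=12, mR=-96/13; mL+mR=60/13 → advance +1; mR−mL=-252/13 → turn -1·90°
n=1: pose=(-5,2,E); sL=60, sR=60/13; mL=30/13, mR=360/13; mL+mR=30 → advance +1; mR−mL=330/13 → turn +1·90°
n=2: pose=(-4,2,N); sL=24, sR=24; mL=12, mR=0; mL+mR=12 → advance +1; mR−mL=-12 → turn -1·90°
n=3: pose=(-4,3,E); sL=30, sR=6; mL=3, mR=12; mL+mR=15 → advance +1; mR−mL=9 → turn +1·90°
n=4: pose=(-3,3,N); sL=120, sR=40/3; mL=20/3, mR=160/3; mL+mR=60 → advance +1; mR−mL=140/3 → turn +1·90°
n=5: pose=(-3,4,W); sL=12, sR=60; mL=30, mR=-24; mL+mR=6 → advance +1; mR−mL=-54 → turn -1·90°
n=6: pose=(-4,4,N); sL=24, sR=24; mL=12, mR=0; mL+mR=12 → advance +1; mR−mL=-12 → turn -1·90°
n=7: pose=(-4,5,E); sL=15, sR=15; mL=15/2, mR=0; mL+mR=15/2 → advance +1; mR−mL=-15/2 → turn -1·90°

0 120/13 24 12 -96/13 -5 1 N
1 60 60/13 30/13 360/13 -5 2 E
2 24 24 12 0 -4 2 N
3 30 6 3 12 -4 3 E
4 120 40/3 20/3 160/3 -3 3 N
5 12 60 30 -24 -3 4 W
6 24 24 12 0 -4 4 N
7 15 15 15/2 0 -4 5 E
final -3 5 S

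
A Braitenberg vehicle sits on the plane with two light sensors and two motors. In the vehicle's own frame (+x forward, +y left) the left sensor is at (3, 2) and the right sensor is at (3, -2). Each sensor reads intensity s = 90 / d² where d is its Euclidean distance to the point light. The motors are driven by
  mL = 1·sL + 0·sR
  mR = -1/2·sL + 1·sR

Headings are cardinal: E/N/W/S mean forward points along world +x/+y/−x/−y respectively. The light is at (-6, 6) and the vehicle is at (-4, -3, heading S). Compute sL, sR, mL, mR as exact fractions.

left sensor world pos  = (-2, -6); dL² = 160
right sensor world pos = (-6, -6); dR² = 144
sL = 90/160 = 9/16
sR = 90/144 = 5/8
mL = 1·sL + 0·sR = 9/16
mR = -1/2·sL + 1·sR = 11/32

9/16 5/8 9/16 11/32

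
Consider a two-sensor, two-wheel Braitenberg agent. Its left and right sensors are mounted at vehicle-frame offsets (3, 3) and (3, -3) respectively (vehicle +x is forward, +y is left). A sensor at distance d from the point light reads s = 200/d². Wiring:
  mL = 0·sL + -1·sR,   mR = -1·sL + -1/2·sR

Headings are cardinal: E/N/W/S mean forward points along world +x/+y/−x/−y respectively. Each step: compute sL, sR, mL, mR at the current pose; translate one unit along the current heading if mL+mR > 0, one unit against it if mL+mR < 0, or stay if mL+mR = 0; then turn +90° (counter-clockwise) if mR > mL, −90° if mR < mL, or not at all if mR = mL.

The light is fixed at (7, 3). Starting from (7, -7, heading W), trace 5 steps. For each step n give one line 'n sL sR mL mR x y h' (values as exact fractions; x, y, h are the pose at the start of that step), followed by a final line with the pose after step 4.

0 100/89 100/29 -100/29 -7350/2581 7 -7 W
1 40/37 200/173 -200/173 -10620/6401 8 -7 S
2 50/37 5 -5 -285/74 8 -6 W
3 200/169 40/29 -40/29 -9180/4901 9 -6 S
4 100/61 100/13 -100/13 -4350/793 9 -5 W
final 10 -5 S

n=0: pose=(7,-7,W); sL=100/89, sR=100/29; mL=-100/29, mR=-7350/2581; mL+mR=-16250/2581 → advance -1; mR−mL=1550/2581 → turn +1·90°
n=1: pose=(8,-7,S); sL=40/37, sR=200/173; mL=-200/173, mR=-10620/6401; mL+mR=-18020/6401 → advance -1; mR−mL=-3220/6401 → turn -1·90°
n=2: pose=(8,-6,W); sL=50/37, sR=5; mL=-5, mR=-285/74; mL+mR=-655/74 → advance -1; mR−mL=85/74 → turn +1·90°
n=3: pose=(9,-6,S); sL=200/169, sR=40/29; mL=-40/29, mR=-9180/4901; mL+mR=-15940/4901 → advance -1; mR−mL=-2420/4901 → turn -1·90°
n=4: pose=(9,-5,W); sL=100/61, sR=100/13; mL=-100/13, mR=-4350/793; mL+mR=-10450/793 → advance -1; mR−mL=1750/793 → turn +1·90°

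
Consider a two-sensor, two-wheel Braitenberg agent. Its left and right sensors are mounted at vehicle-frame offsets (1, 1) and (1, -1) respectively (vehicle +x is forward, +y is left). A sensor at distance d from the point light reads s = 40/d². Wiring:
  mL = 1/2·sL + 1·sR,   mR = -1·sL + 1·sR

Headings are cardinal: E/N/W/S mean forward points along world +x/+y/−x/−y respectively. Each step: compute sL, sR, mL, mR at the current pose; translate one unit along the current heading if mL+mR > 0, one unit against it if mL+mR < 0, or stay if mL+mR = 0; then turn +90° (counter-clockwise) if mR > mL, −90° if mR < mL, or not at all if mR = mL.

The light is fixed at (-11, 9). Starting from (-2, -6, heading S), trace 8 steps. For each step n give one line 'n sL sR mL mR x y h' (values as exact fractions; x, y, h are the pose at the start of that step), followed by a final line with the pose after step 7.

0 10/89 1/8 129/712 9/712 -2 -6 S
1 40/353 40/289 19900/102017 2560/102017 -2 -7 W
2 20/137 20/153 4270/20961 -320/20961 -3 -7 N
3 40/277 40/337 17820/93349 -2400/93349 -3 -6 E
4 10/89 1/8 129/712 9/712 -2 -6 S
5 40/353 40/289 19900/102017 2560/102017 -2 -7 W
6 20/137 20/153 4270/20961 -320/20961 -3 -7 N
7 40/277 40/337 17820/93349 -2400/93349 -3 -6 E
final -2 -6 S

n=0: pose=(-2,-6,S); sL=10/89, sR=1/8; mL=129/712, mR=9/712; mL+mR=69/356 → advance +1; mR−mL=-15/89 → turn -1·90°
n=1: pose=(-2,-7,W); sL=40/353, sR=40/289; mL=19900/102017, mR=2560/102017; mL+mR=22460/102017 → advance +1; mR−mL=-60/353 → turn -1·90°
n=2: pose=(-3,-7,N); sL=20/137, sR=20/153; mL=4270/20961, mR=-320/20961; mL+mR=3950/20961 → advance +1; mR−mL=-30/137 → turn -1·90°
n=3: pose=(-3,-6,E); sL=40/277, sR=40/337; mL=17820/93349, mR=-2400/93349; mL+mR=15420/93349 → advance +1; mR−mL=-60/277 → turn -1·90°
n=4: pose=(-2,-6,S); sL=10/89, sR=1/8; mL=129/712, mR=9/712; mL+mR=69/356 → advance +1; mR−mL=-15/89 → turn -1·90°
n=5: pose=(-2,-7,W); sL=40/353, sR=40/289; mL=19900/102017, mR=2560/102017; mL+mR=22460/102017 → advance +1; mR−mL=-60/353 → turn -1·90°
n=6: pose=(-3,-7,N); sL=20/137, sR=20/153; mL=4270/20961, mR=-320/20961; mL+mR=3950/20961 → advance +1; mR−mL=-30/137 → turn -1·90°
n=7: pose=(-3,-6,E); sL=40/277, sR=40/337; mL=17820/93349, mR=-2400/93349; mL+mR=15420/93349 → advance +1; mR−mL=-60/277 → turn -1·90°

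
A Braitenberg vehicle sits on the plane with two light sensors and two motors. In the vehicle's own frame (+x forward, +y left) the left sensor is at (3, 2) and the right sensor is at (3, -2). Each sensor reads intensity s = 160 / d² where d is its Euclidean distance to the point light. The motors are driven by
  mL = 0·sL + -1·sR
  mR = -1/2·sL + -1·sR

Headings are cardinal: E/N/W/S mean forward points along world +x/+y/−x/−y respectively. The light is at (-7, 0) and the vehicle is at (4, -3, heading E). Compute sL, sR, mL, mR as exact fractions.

left sensor world pos  = (7, -1); dL² = 197
right sensor world pos = (7, -5); dR² = 221
sL = 160/197 = 160/197
sR = 160/221 = 160/221
mL = 0·sL + -1·sR = -160/221
mR = -1/2·sL + -1·sR = -49200/43537

160/197 160/221 -160/221 -49200/43537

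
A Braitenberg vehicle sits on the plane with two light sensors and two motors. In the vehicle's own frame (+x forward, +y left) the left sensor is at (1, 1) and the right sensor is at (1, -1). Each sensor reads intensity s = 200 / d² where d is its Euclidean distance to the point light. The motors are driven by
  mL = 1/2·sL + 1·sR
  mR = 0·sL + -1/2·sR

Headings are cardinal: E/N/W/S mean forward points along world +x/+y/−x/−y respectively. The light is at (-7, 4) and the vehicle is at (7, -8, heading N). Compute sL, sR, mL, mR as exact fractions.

left sensor world pos  = (6, -7); dL² = 290
right sensor world pos = (8, -7); dR² = 346
sL = 200/290 = 20/29
sR = 200/346 = 100/173
mL = 1/2·sL + 1·sR = 4630/5017
mR = 0·sL + -1/2·sR = -50/173

20/29 100/173 4630/5017 -50/173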